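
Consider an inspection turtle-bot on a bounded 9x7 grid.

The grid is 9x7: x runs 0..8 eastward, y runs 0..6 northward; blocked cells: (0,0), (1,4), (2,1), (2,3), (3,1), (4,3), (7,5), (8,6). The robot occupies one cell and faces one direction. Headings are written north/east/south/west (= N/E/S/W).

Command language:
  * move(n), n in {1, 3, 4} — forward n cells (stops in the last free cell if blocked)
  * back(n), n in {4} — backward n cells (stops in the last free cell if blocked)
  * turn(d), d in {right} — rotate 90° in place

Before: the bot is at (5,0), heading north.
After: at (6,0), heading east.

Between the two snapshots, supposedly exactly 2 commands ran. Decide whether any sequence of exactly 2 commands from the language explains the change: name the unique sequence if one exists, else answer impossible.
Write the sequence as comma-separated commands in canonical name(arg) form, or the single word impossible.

key: running move(1) before turn(right) would end elsewhere — order is forced
initial: at (5,0), heading north
step 1 (turn(right)): at (5,0), heading east
step 2 (move(1)): at (6,0), heading east
no other 2-command option fits: unique.

turn(right), move(1)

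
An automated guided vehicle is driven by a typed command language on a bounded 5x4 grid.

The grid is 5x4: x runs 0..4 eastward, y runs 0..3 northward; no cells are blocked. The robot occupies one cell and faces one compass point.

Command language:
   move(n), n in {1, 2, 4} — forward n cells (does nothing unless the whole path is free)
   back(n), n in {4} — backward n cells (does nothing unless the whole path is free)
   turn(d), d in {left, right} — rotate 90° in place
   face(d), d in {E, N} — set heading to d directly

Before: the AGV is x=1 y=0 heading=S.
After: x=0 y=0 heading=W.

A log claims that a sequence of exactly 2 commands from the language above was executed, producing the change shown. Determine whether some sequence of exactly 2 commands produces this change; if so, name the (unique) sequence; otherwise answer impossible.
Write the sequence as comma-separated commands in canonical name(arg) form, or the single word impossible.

turn(right), move(1)

key: cell and facing (now W) both changed — the 2 commands mix motion and turning
start: x=1 y=0 heading=S
step 1 (turn(right)): x=1 y=0 heading=W
step 2 (move(1)): x=0 y=0 heading=W
no other 2-command option fits: unique.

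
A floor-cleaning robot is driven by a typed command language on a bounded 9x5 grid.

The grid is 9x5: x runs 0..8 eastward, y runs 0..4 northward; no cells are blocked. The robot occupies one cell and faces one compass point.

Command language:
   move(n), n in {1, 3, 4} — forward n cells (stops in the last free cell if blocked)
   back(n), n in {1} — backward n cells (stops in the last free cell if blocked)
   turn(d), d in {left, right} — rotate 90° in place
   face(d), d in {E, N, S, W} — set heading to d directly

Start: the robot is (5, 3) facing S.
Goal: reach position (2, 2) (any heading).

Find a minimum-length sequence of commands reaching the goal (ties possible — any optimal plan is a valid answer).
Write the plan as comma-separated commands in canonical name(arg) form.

move(1), turn(right), move(3)

initial: (5, 3) facing S
[1] after move(1): (5, 2) facing S
[2] after turn(right): (5, 2) facing W
[3] after move(3): (2, 2) facing W
minimal: 3 command(s), checked below 3.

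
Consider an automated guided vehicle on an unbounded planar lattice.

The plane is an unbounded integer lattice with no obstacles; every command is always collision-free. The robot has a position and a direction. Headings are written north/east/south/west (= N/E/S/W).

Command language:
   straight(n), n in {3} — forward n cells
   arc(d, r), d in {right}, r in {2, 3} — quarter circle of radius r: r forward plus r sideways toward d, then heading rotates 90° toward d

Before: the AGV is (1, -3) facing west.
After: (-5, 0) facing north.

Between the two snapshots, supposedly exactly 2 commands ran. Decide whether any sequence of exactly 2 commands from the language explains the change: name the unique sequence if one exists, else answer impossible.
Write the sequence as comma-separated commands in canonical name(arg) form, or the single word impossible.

straight(3), arc(right, 3)

key: cell and facing (now N) both changed — the 2 commands mix motion and turning
start: (1, -3) facing west
t=1 straight(3) ⇒ (-2, -3) facing west
t=2 arc(right, 3) ⇒ (-5, 0) facing north
no other 2-command option fits: unique.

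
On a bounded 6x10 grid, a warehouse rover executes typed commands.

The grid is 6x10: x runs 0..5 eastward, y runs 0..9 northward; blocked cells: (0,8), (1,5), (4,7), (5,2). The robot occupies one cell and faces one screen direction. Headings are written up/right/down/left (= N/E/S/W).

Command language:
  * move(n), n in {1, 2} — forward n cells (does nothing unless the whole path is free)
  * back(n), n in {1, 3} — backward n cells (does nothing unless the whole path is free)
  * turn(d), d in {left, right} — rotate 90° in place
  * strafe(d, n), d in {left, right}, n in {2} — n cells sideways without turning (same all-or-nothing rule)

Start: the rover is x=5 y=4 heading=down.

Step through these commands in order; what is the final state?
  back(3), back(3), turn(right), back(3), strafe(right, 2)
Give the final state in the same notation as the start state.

x=5 y=9 heading=left

begin: x=5 y=4 heading=down
step 1 (back(3)): x=5 y=7 heading=down
step 2 (back(3)): x=5 y=7 heading=down
step 3 (turn(right)): x=5 y=7 heading=left
step 4 (back(3)): x=5 y=7 heading=left
step 5 (strafe(right, 2)): x=5 y=9 heading=left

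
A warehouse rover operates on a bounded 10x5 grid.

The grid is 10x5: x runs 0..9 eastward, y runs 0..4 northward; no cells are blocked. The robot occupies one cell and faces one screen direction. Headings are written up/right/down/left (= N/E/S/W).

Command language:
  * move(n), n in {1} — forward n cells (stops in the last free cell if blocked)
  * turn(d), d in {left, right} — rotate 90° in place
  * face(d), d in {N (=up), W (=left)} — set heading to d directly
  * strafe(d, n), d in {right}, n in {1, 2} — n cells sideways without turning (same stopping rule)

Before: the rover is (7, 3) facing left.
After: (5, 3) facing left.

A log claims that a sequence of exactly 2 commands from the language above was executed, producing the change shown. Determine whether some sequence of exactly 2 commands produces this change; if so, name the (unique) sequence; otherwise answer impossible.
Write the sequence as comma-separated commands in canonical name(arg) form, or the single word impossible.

move(1), move(1)

key: still facing W at the end — nothing in the sequence rotates
initial: (7, 3) facing left
1. move(1) → (6, 3) facing left
2. move(1) → (5, 3) facing left
no other 2-command option fits: unique.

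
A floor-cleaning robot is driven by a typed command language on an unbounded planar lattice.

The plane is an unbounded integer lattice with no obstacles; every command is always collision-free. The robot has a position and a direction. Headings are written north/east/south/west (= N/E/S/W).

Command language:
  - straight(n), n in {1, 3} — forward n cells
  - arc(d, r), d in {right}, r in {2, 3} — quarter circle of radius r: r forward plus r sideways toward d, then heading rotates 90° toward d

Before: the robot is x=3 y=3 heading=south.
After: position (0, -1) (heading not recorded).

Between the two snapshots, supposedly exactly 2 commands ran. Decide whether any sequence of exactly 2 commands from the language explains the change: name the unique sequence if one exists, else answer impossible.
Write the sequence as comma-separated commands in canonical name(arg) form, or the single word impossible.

key: running arc(right, 3) before straight(1) would end elsewhere — order is forced
t0: x=3 y=3 heading=south
step 1 (straight(1)): x=3 y=2 heading=south
step 2 (arc(right, 3)): x=0 y=-1 heading=west
no rival 2-sequence matches.

straight(1), arc(right, 3)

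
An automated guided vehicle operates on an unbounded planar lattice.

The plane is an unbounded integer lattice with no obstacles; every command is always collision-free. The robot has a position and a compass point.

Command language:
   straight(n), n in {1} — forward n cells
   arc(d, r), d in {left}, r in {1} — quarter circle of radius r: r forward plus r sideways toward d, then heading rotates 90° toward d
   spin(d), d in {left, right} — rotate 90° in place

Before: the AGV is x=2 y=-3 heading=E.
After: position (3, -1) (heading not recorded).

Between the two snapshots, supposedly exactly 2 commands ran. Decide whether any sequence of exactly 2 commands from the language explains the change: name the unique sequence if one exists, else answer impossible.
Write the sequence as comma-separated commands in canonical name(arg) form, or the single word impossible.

arc(left, 1), straight(1)

key: running straight(1) before arc(left, 1) would end elsewhere — order is forced
start: x=2 y=-3 heading=E
[1] after arc(left, 1): x=3 y=-2 heading=N
[2] after straight(1): x=3 y=-1 heading=N
no other 2-command option fits: unique.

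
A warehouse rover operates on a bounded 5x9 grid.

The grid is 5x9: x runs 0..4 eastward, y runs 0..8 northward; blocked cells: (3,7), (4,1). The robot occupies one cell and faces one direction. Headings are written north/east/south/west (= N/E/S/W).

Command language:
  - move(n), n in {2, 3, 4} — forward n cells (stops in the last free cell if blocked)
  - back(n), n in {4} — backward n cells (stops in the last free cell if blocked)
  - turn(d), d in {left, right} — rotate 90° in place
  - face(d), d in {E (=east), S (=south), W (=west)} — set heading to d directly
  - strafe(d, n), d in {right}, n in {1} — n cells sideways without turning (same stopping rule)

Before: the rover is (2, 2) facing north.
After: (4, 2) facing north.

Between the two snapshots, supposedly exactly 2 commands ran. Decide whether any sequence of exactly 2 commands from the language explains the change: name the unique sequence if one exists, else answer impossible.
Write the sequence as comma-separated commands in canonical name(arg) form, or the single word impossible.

key: still facing N at the end — nothing in the sequence rotates
t0: (2, 2) facing north
step 1 (strafe(right, 1)): (3, 2) facing north
step 2 (strafe(right, 1)): (4, 2) facing north
no other 2-command option fits: unique.

strafe(right, 1), strafe(right, 1)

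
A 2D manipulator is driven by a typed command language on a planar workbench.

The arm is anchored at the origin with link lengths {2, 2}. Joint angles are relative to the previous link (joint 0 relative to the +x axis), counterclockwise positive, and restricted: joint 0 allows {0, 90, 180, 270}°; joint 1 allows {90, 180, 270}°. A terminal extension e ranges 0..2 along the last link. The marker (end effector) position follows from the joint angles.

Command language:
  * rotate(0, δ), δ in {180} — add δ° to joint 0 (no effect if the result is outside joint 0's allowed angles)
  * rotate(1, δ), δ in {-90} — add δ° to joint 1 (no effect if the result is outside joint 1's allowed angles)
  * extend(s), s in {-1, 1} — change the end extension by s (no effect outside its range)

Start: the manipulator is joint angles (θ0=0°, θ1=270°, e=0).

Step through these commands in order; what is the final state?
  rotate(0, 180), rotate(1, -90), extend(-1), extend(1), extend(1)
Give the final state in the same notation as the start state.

start: joint angles (θ0=0°, θ1=270°, e=0)
step 1 (rotate(0, 180)): joint angles (θ0=180°, θ1=270°, e=0)
step 2 (rotate(1, -90)): joint angles (θ0=180°, θ1=180°, e=0)
step 3 (extend(-1)): joint angles (θ0=180°, θ1=180°, e=0)
step 4 (extend(1)): joint angles (θ0=180°, θ1=180°, e=1)
step 5 (extend(1)): joint angles (θ0=180°, θ1=180°, e=2)

joint angles (θ0=180°, θ1=180°, e=2)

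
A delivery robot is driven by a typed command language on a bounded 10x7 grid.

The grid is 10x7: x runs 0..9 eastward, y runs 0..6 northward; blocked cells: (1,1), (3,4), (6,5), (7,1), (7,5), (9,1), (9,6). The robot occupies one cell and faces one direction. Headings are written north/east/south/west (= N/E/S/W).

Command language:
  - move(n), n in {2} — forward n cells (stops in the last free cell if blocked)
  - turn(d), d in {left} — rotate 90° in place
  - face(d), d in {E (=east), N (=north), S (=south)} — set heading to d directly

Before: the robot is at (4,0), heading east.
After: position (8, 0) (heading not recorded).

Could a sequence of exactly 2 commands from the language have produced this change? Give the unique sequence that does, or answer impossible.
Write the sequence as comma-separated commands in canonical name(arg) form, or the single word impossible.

start: at (4,0), heading east
[1] after move(2): at (6,0), heading east
[2] after move(2): at (8,0), heading east
uniquely the one of 25 2-step routes that fits.

move(2), move(2)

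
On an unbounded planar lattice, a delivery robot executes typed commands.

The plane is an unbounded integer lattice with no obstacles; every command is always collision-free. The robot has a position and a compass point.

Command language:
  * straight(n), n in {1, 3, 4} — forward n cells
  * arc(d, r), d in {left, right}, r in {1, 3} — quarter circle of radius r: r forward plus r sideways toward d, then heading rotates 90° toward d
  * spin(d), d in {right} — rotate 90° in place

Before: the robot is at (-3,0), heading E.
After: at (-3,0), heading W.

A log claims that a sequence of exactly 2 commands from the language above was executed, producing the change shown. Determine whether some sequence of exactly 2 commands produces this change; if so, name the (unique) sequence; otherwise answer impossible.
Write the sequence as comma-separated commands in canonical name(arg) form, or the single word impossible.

key: parked at (-3,0) the whole time — nothing moves the robot
start: at (-3,0), heading E
step 1 (spin(right)): at (-3,0), heading S
step 2 (spin(right)): at (-3,0), heading W
no rival 2-sequence matches.

spin(right), spin(right)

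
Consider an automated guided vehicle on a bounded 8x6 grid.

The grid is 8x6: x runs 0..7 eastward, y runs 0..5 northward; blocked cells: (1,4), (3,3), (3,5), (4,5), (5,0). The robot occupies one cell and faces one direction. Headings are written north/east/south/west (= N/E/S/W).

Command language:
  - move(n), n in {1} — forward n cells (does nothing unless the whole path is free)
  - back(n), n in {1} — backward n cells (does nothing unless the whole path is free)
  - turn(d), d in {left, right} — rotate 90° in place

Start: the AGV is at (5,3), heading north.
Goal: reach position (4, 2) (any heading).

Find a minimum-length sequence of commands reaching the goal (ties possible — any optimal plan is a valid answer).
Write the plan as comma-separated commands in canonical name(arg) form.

back(1), turn(left), move(1)

t0: at (5,3), heading north
[1] after back(1): at (5,2), heading north
[2] after turn(left): at (5,2), heading west
[3] after move(1): at (4,2), heading west
no 2-step plan works, so 3 is optimal.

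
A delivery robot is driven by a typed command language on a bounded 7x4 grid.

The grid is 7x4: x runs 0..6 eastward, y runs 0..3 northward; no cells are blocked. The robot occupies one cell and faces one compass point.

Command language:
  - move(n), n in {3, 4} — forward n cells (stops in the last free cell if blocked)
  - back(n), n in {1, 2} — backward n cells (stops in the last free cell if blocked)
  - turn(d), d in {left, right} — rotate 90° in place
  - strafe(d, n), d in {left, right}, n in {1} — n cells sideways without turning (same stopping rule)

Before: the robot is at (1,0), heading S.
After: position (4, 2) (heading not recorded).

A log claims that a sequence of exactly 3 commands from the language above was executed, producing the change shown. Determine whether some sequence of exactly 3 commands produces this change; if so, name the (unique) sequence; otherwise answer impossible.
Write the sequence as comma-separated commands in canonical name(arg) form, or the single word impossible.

key: running move(3) before back(2) would end elsewhere — order is forced
from: at (1,0), heading S
step 1 (back(2)): at (1,2), heading S
step 2 (turn(left)): at (1,2), heading E
step 3 (move(3)): at (4,2), heading E
no other 3-command option fits: unique.

back(2), turn(left), move(3)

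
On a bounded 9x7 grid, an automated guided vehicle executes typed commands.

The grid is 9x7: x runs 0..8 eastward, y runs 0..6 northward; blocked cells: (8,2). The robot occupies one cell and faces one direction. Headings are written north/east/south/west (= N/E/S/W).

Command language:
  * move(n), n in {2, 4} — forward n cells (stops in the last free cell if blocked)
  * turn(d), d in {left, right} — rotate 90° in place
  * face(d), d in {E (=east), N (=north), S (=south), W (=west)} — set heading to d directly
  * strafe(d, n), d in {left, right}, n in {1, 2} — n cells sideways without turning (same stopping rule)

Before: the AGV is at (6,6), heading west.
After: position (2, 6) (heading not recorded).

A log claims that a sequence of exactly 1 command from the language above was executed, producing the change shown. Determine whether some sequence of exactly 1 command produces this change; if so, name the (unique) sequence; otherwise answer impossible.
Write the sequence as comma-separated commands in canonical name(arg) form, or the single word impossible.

move(4)

t0: at (6,6), heading west
step 1 (move(4)): at (2,6), heading west
uniquely the one of 12 1-step routes that fits.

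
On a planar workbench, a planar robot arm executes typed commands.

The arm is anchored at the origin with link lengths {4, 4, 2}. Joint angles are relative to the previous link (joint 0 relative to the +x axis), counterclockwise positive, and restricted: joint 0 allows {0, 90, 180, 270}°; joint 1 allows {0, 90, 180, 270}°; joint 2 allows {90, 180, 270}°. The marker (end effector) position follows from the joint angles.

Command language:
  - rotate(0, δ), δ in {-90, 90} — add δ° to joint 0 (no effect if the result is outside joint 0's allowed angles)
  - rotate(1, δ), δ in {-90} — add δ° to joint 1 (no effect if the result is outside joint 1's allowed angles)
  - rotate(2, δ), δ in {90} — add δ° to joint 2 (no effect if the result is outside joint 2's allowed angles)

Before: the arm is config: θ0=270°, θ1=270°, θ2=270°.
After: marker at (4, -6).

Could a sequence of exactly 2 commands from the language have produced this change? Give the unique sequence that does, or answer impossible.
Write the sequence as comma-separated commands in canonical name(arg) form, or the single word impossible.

rotate(1, -90), rotate(1, -90)

from: config: θ0=270°, θ1=270°, θ2=270°
t=1 rotate(1, -90) ⇒ config: θ0=270°, θ1=180°, θ2=270°
t=2 rotate(1, -90) ⇒ config: θ0=270°, θ1=90°, θ2=270°
uniquely the one of 16 2-step routes that fits.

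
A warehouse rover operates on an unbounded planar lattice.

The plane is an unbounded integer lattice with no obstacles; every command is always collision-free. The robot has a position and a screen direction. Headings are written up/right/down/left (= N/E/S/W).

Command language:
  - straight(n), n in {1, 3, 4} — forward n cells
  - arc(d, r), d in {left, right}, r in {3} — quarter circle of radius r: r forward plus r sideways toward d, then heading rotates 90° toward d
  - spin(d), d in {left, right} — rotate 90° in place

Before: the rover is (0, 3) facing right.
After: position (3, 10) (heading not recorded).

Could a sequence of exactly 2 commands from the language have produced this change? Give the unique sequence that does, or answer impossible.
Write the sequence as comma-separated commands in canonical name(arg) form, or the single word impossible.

arc(left, 3), straight(4)

key: order matters: swapping arc(left, 3) and straight(4) lands elsewhere
start: (0, 3) facing right
1. arc(left, 3) → (3, 6) facing up
2. straight(4) → (3, 10) facing up
no other 2-command option fits: unique.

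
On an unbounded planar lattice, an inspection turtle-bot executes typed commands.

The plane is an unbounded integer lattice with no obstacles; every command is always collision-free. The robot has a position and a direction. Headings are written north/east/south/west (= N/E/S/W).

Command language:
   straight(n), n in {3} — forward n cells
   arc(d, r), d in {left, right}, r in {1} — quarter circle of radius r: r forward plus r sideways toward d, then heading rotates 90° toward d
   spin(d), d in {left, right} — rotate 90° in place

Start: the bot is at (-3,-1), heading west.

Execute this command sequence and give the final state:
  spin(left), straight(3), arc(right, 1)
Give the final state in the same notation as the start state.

at (-4,-5), heading west

t0: at (-3,-1), heading west
step 1 (spin(left)): at (-3,-1), heading south
step 2 (straight(3)): at (-3,-4), heading south
step 3 (arc(right, 1)): at (-4,-5), heading west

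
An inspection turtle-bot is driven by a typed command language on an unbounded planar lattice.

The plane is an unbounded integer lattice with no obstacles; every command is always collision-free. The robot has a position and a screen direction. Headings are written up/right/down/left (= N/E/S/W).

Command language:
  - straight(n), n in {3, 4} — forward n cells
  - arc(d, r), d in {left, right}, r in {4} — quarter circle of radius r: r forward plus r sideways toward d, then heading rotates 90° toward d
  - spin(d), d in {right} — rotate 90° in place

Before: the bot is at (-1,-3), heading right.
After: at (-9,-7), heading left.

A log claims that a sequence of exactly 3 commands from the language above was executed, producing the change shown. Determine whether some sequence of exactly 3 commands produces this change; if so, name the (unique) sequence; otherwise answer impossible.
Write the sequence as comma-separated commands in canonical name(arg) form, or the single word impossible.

key: order matters: swapping spin(right) and straight(4) lands elsewhere
t0: at (-1,-3), heading right
1. spin(right) → at (-1,-3), heading down
2. arc(right, 4) → at (-5,-7), heading left
3. straight(4) → at (-9,-7), heading left
uniquely the one of 125 3-step routes that fits.

spin(right), arc(right, 4), straight(4)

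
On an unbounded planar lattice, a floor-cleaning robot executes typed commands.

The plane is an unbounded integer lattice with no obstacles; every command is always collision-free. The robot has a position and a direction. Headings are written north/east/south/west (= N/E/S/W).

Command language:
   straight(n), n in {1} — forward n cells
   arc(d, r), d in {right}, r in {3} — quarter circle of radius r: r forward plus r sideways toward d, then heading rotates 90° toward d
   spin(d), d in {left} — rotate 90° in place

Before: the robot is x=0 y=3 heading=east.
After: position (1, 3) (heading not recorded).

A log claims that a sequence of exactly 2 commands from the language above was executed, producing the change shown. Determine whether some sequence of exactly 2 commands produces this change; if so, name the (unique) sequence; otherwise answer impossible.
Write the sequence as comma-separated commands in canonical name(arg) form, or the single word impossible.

straight(1), spin(left)

key: order matters: swapping straight(1) and spin(left) lands elsewhere
initial: x=0 y=3 heading=east
1. straight(1) → x=1 y=3 heading=east
2. spin(left) → x=1 y=3 heading=north
all 9 alternatives checked — unique.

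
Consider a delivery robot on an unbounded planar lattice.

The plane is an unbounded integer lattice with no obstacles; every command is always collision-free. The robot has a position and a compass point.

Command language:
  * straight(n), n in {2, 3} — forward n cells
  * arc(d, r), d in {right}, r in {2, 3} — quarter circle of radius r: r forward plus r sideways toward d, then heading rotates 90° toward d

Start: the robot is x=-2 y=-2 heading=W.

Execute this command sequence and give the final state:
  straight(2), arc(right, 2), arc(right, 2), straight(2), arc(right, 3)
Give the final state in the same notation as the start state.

x=1 y=-1 heading=S

t0: x=-2 y=-2 heading=W
t=1 straight(2) ⇒ x=-4 y=-2 heading=W
t=2 arc(right, 2) ⇒ x=-6 y=0 heading=N
t=3 arc(right, 2) ⇒ x=-4 y=2 heading=E
t=4 straight(2) ⇒ x=-2 y=2 heading=E
t=5 arc(right, 3) ⇒ x=1 y=-1 heading=S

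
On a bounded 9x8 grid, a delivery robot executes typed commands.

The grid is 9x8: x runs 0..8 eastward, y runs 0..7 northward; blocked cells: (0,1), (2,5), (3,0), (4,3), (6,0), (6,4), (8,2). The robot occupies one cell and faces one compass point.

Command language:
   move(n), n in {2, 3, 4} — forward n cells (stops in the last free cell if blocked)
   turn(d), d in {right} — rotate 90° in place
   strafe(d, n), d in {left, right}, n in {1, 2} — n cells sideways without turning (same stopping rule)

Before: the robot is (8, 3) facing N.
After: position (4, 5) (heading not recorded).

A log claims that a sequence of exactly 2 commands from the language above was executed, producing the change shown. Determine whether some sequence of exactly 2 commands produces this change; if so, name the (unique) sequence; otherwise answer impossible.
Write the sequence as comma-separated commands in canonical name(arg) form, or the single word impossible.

impossible

every 2-command combo misses the target.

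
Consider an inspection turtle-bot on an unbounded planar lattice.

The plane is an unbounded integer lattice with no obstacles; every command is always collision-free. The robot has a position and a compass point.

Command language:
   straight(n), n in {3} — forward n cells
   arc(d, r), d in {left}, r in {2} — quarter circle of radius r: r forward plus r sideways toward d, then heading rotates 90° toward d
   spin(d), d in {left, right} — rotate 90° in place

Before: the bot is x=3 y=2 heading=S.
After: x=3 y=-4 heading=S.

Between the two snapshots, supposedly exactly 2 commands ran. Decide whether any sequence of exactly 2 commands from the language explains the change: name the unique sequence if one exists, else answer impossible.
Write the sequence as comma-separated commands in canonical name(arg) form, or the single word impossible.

straight(3), straight(3)

key: heading stays S — no command in the sequence turns
t0: x=3 y=2 heading=S
step 1 (straight(3)): x=3 y=-1 heading=S
step 2 (straight(3)): x=3 y=-4 heading=S
all 16 alternatives checked — unique.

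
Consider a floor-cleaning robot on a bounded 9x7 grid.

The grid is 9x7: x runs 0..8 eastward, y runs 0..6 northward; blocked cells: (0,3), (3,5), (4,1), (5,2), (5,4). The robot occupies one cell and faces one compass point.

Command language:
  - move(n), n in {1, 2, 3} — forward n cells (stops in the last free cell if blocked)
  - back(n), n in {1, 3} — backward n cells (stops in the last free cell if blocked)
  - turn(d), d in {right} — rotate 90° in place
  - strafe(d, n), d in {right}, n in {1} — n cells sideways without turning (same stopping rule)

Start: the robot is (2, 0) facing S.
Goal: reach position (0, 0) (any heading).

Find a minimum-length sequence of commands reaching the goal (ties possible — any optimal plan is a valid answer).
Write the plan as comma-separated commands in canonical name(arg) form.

turn(right), move(2)

begin: (2, 0) facing S
[1] after turn(right): (2, 0) facing W
[2] after move(2): (0, 0) facing W
no 1-step plan works, so 2 is optimal.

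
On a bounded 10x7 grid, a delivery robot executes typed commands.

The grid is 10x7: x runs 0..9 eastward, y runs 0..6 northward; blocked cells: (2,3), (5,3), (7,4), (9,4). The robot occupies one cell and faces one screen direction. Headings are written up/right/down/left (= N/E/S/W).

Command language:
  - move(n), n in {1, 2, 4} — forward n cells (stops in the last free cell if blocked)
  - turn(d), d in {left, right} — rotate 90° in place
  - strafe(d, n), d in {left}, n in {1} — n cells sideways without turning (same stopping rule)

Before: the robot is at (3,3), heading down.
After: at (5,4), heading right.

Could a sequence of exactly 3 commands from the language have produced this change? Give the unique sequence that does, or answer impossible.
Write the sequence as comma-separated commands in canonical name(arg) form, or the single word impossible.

key: position moved to (5,4) AND the heading swung to E — translation plus rotation needed
begin: at (3,3), heading down
1. turn(left) → at (3,3), heading right
2. strafe(left, 1) → at (3,4), heading right
3. move(2) → at (5,4), heading right
no rival 3-sequence matches.

turn(left), strafe(left, 1), move(2)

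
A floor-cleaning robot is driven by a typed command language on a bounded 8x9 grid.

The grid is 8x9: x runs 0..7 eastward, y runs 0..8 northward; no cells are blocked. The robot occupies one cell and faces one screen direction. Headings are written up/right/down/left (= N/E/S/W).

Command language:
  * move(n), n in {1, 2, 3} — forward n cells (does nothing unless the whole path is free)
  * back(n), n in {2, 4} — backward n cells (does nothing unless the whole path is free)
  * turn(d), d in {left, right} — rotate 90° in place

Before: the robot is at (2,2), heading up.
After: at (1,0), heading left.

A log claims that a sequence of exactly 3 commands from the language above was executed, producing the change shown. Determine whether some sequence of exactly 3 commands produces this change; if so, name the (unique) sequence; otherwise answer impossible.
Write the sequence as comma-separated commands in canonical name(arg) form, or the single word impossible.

back(2), turn(left), move(1)

key: position moved to (1,0) AND the heading swung to W — translation plus rotation needed
initial: at (2,2), heading up
1. back(2) → at (2,0), heading up
2. turn(left) → at (2,0), heading left
3. move(1) → at (1,0), heading left
uniquely the one of 343 3-step routes that fits.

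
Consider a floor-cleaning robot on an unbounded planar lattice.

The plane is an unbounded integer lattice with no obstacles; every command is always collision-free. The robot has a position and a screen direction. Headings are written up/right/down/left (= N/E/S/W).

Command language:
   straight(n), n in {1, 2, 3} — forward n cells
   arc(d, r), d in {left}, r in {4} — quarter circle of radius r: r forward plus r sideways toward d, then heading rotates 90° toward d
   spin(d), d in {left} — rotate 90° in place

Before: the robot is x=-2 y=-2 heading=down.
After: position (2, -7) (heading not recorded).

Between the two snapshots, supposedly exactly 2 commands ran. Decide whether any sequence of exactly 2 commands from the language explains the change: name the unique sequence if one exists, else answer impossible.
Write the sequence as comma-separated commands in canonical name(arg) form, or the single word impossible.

straight(1), arc(left, 4)

key: running arc(left, 4) before straight(1) would end elsewhere — order is forced
start: x=-2 y=-2 heading=down
t=1 straight(1) ⇒ x=-2 y=-3 heading=down
t=2 arc(left, 4) ⇒ x=2 y=-7 heading=right
all 25 alternatives checked — unique.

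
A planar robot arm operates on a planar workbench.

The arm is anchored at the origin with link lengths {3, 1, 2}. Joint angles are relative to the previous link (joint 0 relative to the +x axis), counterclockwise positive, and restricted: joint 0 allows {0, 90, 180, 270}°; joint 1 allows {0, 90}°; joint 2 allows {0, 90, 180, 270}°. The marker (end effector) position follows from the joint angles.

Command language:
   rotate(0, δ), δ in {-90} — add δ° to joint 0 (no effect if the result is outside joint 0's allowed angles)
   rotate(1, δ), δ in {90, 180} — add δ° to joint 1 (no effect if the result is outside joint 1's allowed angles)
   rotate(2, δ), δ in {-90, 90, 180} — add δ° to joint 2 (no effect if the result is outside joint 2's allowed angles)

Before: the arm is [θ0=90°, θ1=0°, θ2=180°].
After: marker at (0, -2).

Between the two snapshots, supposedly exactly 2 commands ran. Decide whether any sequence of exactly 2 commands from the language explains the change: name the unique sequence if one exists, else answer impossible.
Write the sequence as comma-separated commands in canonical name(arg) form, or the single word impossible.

initial: [θ0=90°, θ1=0°, θ2=180°]
step 1 (rotate(0, -90)): [θ0=0°, θ1=0°, θ2=180°]
step 2 (rotate(0, -90)): [θ0=270°, θ1=0°, θ2=180°]
no other 2-command option fits: unique.

rotate(0, -90), rotate(0, -90)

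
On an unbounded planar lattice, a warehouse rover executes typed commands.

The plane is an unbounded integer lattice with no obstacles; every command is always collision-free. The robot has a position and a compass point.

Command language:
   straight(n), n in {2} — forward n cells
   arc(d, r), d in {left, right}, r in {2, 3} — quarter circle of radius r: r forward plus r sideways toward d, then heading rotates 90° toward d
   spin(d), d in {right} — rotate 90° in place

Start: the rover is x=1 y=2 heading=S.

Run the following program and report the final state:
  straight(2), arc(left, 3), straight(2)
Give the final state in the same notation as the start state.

x=6 y=-3 heading=E

t0: x=1 y=2 heading=S
step 1 (straight(2)): x=1 y=0 heading=S
step 2 (arc(left, 3)): x=4 y=-3 heading=E
step 3 (straight(2)): x=6 y=-3 heading=E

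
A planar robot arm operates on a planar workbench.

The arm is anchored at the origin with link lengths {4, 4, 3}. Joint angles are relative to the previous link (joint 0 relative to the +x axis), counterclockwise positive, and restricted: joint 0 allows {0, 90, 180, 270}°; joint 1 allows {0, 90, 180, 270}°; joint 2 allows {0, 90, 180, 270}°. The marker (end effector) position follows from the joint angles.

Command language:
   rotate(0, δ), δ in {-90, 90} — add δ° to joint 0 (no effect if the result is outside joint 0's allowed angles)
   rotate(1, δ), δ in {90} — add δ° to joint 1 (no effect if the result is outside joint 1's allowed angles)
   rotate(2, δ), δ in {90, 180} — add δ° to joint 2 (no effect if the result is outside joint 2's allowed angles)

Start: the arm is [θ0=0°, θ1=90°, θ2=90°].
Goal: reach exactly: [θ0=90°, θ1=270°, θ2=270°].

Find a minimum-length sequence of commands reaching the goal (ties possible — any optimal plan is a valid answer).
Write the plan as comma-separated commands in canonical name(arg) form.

from: [θ0=0°, θ1=90°, θ2=90°]
1. rotate(0, 90) → [θ0=90°, θ1=90°, θ2=90°]
2. rotate(2, 180) → [θ0=90°, θ1=90°, θ2=270°]
3. rotate(1, 90) → [θ0=90°, θ1=180°, θ2=270°]
4. rotate(1, 90) → [θ0=90°, θ1=270°, θ2=270°]
nothing shorter than 4 reaches the goal.

rotate(0, 90), rotate(2, 180), rotate(1, 90), rotate(1, 90)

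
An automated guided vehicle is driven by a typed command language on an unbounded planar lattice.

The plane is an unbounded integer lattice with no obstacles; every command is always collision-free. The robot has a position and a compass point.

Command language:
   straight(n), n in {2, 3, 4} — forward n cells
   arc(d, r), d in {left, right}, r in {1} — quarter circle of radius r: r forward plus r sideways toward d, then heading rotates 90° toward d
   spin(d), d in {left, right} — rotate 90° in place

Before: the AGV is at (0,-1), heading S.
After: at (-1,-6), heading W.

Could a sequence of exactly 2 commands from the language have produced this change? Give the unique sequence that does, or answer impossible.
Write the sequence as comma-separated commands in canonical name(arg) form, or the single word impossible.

key: running arc(right, 1) before straight(4) would end elsewhere — order is forced
t0: at (0,-1), heading S
[1] after straight(4): at (0,-5), heading S
[2] after arc(right, 1): at (-1,-6), heading W
no rival 2-sequence matches.

straight(4), arc(right, 1)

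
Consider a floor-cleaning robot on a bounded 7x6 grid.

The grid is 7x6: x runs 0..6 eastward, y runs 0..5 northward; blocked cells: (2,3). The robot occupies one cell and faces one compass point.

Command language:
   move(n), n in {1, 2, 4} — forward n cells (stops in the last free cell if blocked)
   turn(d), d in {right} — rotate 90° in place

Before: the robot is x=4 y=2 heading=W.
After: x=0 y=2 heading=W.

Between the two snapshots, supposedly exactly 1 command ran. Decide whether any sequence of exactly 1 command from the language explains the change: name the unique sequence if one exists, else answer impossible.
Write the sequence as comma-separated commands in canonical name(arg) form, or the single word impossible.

move(4)

key: heading stays W — the single command does not turn
start: x=4 y=2 heading=W
step 1 (move(4)): x=0 y=2 heading=W
no rival 1-sequence matches.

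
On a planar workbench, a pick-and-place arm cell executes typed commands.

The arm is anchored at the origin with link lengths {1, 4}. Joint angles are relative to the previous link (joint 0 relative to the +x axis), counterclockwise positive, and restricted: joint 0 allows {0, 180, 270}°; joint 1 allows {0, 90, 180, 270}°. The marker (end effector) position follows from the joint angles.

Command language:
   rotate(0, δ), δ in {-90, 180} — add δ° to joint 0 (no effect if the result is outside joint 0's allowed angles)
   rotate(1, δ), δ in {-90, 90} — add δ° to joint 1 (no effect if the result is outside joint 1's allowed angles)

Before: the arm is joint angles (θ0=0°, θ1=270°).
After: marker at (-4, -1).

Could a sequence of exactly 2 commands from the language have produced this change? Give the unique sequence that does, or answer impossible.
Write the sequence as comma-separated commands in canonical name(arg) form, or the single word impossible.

rotate(0, -90), rotate(0, 180)

key: order matters: swapping rotate(0, -90) and rotate(0, 180) lands elsewhere
begin: joint angles (θ0=0°, θ1=270°)
1. rotate(0, -90) → joint angles (θ0=270°, θ1=270°)
2. rotate(0, 180) → joint angles (θ0=270°, θ1=270°)
no other 2-command option fits: unique.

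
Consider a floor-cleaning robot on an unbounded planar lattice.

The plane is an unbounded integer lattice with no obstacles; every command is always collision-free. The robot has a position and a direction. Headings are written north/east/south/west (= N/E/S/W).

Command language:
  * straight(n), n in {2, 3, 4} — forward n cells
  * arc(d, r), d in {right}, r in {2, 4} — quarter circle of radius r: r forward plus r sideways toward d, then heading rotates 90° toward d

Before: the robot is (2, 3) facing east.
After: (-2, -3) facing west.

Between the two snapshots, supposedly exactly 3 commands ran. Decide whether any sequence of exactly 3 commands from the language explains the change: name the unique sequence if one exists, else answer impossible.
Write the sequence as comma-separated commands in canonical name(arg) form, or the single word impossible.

arc(right, 2), arc(right, 4), straight(2)

key: position moved to (-2,-3) AND the heading swung to W — translation plus rotation needed
t0: (2, 3) facing east
t=1 arc(right, 2) ⇒ (4, 1) facing south
t=2 arc(right, 4) ⇒ (0, -3) facing west
t=3 straight(2) ⇒ (-2, -3) facing west
no other 3-command option fits: unique.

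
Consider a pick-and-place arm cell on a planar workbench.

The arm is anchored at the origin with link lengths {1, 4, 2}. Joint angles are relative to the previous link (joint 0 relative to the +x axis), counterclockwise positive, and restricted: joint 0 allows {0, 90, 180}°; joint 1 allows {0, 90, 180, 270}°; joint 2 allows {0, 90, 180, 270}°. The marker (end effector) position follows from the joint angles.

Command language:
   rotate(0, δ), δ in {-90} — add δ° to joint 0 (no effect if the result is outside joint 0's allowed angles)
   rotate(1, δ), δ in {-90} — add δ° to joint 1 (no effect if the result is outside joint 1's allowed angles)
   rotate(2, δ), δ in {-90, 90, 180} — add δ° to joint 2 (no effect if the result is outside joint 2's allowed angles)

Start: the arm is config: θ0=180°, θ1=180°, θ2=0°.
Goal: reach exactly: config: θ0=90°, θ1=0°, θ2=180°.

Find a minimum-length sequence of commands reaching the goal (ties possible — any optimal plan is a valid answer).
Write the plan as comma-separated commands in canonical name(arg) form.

initial: config: θ0=180°, θ1=180°, θ2=0°
1. rotate(0, -90) → config: θ0=90°, θ1=180°, θ2=0°
2. rotate(1, -90) → config: θ0=90°, θ1=90°, θ2=0°
3. rotate(1, -90) → config: θ0=90°, θ1=0°, θ2=0°
4. rotate(2, 180) → config: θ0=90°, θ1=0°, θ2=180°
nothing shorter than 4 reaches the goal.

rotate(0, -90), rotate(1, -90), rotate(1, -90), rotate(2, 180)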